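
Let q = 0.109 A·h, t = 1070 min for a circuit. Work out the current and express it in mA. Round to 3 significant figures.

Solving q = I·t for I: I = q/t.
q = 0.109 A·h = 392.4 C; t = 1070 min = 64200 s.
I = 0.006112 A
0.006112 A × (1 mA / 0.001000 A) = 6.112 mA

6.11 mA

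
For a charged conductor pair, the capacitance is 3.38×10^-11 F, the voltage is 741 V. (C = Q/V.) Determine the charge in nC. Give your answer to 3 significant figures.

Solving C = Q/V for Q: Q = CV.
C = 3.38×10^-11 F; V = 741 V.
Q = 2.505×10^-8 C
2.505×10^-8 C × (1 nC / 1.000×10^-9 C) = 25.05 nC

25.0 nC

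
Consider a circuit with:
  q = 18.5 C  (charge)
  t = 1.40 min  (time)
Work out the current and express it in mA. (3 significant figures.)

Rearranging q = I·t for I: I = q/t.
q = 18.5 C; t = 1.40 min = 84.00 s.
I = 0.2202 A
0.2202 A × (1 mA / 0.001000 A) = 220.2 mA

220 mA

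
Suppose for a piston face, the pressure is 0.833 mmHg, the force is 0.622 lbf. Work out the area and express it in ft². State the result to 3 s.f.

0.268 ft²

Rearranging: A = F/P.
P = 0.833 mmHg = 111.1 Pa; F = 0.622 lbf = 2.767 N.
A = 0.02491 m²
0.02491 m² × (1 ft² / 0.09290 m²) = 0.2682 ft²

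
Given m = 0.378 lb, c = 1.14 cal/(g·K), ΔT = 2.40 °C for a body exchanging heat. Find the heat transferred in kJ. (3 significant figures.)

1.96 kJ

Q is given directly by: Q = mcΔT.
m = 0.378 lb = 0.1715 kg; c = 1.14 cal/(g·K) = 4770 J/(kg·K); ΔT = 2.40 °C = 2.400 K.
Q = 1963 J
1963 J × (1 kJ / 1000 J) = 1.963 kJ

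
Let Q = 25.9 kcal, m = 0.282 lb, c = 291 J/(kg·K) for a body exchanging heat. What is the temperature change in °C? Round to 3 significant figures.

Rearranging Q = m·c·ΔT for ΔT: ΔT = Q/(m·c).
Q = 25.9 kcal = 1.084×10^5 J; m = 0.282 lb = 0.1279 kg; c = 291 J/(kg·K).
ΔT = 2911 K
Since 1 °C = 1 K, 2911 °C.

2910 °C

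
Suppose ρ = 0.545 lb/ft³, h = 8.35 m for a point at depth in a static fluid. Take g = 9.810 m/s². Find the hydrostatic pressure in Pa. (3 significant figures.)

715 Pa

Directly: P = ρgh.
ρ = 0.545 lb/ft³ = 8.730 kg/m³; h = 8.35 m; g = 9.810 m/s².
P = 715.1 Pa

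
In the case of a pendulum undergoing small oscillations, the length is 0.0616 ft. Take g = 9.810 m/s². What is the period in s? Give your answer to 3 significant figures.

Directly: T = 2π√(L/g).
L = 0.0616 ft = 0.01878 m; g = 9.810 m/s².
T = 0.2749 s

0.275 s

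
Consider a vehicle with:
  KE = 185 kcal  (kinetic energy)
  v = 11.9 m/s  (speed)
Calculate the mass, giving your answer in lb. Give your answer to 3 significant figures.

24100 lb

Rearranging: m = 2·KE/v².
KE = 185 kcal = 7.740×10^5 J; v = 11.9 m/s.
m = 10932 kg
10932 kg × (1 lb / 0.4536 kg) = 24101 lb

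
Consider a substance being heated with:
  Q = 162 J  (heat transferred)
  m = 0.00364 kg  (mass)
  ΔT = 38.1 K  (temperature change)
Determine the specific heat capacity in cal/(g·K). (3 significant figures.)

0.279 cal/(g·K)

Rearranging Q = m·c·ΔT for c: c = Q/(m·ΔT).
Q = 162 J; m = 0.00364 kg; ΔT = 38.1 K.
c = 1168 J/(kg·K)
1168 J/(kg·K) × (1 cal/(g·K) / 4184 J/(kg·K)) = 0.2792 cal/(g·K)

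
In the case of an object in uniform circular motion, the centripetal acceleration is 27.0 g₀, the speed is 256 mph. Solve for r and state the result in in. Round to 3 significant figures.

Rearranging: r = v²/a.
a = 27.0 g₀ = 264.8 m/s²; v = 256 mph = 114.4 m/s.
r = 49.46 m
49.46 m × (1 in / 0.02540 m) = 1947 in

1950 in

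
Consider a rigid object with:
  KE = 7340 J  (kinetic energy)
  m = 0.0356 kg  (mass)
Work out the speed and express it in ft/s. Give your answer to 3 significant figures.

2110 ft/s

Solving KE = ½mv² for v: v = √(2·KE/m).
KE = 7340 J; m = 0.0356 kg.
v = 642.2 m/s
642.2 m/s × (1 ft/s / 0.3048 m/s) = 2107 ft/s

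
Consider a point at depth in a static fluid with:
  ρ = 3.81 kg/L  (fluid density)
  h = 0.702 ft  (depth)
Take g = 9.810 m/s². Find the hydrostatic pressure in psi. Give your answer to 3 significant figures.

1.16 psi

P is given directly by: P = ρgh.
ρ = 3.81 kg/L = 3810 kg/m³; h = 0.702 ft = 0.2140 m; g = 9.810 m/s².
P = 7997 Pa
7997 Pa × (1 psi / 6895 Pa) = 1.160 psi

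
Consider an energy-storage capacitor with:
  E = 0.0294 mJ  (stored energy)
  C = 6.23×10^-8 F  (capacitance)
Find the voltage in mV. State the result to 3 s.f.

Rearranging: V = √(2E/C).
E = 0.0294 mJ = 2.940×10^-5 J; C = 6.23×10^-8 F.
V = 30.72 V  (the unit combination reduces to kg·m²/(A·s³) = V)
30.72 V × (1 mV / 0.001000 V) = 30722 mV

30700 mV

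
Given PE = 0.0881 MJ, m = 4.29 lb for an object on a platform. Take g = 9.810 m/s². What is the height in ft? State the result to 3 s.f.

15100 ft

Solving PE = m·g·h for h: h = PE/(m·g).
PE = 0.0881 MJ = 88100 J; m = 4.29 lb = 1.946 kg; g = 9.810 m/s².
h = 4615 m
4615 m × (1 ft / 0.3048 m) = 15142 ft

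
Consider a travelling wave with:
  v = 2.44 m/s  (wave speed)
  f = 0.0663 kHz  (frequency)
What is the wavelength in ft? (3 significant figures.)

Solving v = f·λ for λ: λ = v/f.
v = 2.44 m/s; f = 0.0663 kHz = 66.30 Hz.
λ = 0.03680 m
0.03680 m × (1 ft / 0.3048 m) = 0.1207 ft

0.121 ft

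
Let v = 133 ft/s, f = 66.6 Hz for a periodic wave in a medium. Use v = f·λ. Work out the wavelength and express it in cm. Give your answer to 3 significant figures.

Rearranging: λ = v/f.
v = 133 ft/s = 40.54 m/s; f = 66.6 Hz.
λ = 0.6087 m
0.6087 m × (1 cm / 0.01000 m) = 60.87 cm

60.9 cm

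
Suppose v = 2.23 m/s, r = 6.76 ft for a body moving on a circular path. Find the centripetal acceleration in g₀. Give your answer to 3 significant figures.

Directly: a = v²/r.
v = 2.23 m/s; r = 6.76 ft = 2.060 m.
a = 2.414 m/s²
2.414 m/s² × (1 g₀ / 9.807 m/s²) = 0.2461 g₀

0.246 g₀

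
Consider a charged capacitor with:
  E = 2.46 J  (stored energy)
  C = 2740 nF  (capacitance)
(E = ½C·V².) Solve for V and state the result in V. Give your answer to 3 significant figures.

Rearranging E = ½C·V² for V: V = √(2E/C).
E = 2.46 J; C = 2740 nF = 2.740×10^-6 F.
V = 1340 V

1340 V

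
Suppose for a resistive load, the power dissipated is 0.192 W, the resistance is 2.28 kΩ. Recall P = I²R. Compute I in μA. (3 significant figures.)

9180 μA

Rearranging P = I²R for I: I = √(P/R).
P = 0.192 W; R = 2.28 kΩ = 2280 Ω.
I = 0.009177 A
0.009177 A × (1 μA / 1.000×10^-6 A) = 9177 μA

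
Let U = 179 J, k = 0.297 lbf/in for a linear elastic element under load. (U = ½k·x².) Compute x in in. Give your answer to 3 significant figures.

Rearranging: x = √(2U/k).
U = 179 J; k = 0.297 lbf/in = 52.01 N/m.
x = 2.624 m
2.624 m × (1 in / 0.02540 m) = 103.3 in

103 in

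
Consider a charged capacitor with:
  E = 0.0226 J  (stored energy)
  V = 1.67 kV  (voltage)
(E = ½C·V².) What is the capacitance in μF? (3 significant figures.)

Solving E = ½C·V² for C: C = 2E/V².
E = 0.0226 J; V = 1.67 kV = 1670 V.
C = 1.621×10^-8 F
1.621×10^-8 F × (1 μF / 1.000×10^-6 F) = 0.01621 μF

0.0162 μF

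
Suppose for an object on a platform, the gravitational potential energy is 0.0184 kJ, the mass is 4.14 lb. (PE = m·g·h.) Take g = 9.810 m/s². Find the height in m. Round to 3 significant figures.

0.999 m

Rearranging: h = PE/(m·g).
PE = 0.0184 kJ = 18.40 J; m = 4.14 lb = 1.878 kg; g = 9.810 m/s².
h = 0.9988 m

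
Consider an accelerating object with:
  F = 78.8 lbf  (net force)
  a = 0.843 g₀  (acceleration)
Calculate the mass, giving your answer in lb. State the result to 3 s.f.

93.5 lb

From Newton's second law: m = F/a.
F = 78.8 lbf = 350.5 N; a = 0.843 g₀ = 8.267 m/s².
m = 42.40 kg
42.40 kg × (1 lb / 0.4536 kg) = 93.48 lb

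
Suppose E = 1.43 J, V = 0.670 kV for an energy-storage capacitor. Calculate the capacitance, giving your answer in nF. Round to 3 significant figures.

6370 nF

Rearranging: C = 2E/V².
E = 1.43 J; V = 0.670 kV = 670.0 V.
C = 6.371×10^-6 F
6.371×10^-6 F × (1 nF / 1.000×10^-9 F) = 6371 nF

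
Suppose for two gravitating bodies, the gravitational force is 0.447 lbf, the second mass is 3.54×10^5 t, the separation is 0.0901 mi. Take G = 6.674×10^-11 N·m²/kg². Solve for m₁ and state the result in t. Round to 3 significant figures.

1770 t

From Newton's law of gravitation: m₁ = F·r²/(G·m₂).
F = 0.447 lbf = 1.988 N; m₂ = 3.54×10^5 t = 3.540×10^8 kg; r = 0.0901 mi = 145.0 m; G = 6.674×10^-11 N·m²/kg².
m₁ = 1.770×10^6 kg
1.770×10^6 kg × (1 t / 1000 kg) = 1770 t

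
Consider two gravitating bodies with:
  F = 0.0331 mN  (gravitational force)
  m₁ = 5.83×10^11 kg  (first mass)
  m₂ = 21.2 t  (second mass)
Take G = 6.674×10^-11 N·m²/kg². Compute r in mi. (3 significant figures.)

From Newton's law of gravitation: r = √(G·m₁m₂/F).
F = 0.0331 mN = 3.310×10^-5 N; m₁ = 5.83×10^11 kg; m₂ = 21.2 t = 21200 kg; G = 6.674×10^-11 N·m²/kg².
r = 1.579×10^5 m
1.579×10^5 m × (1 mi / 1609 m) = 98.09 mi

98.1 mi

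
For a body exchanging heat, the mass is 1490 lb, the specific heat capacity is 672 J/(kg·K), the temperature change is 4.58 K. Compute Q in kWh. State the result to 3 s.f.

0.578 kWh

Directly: Q = mcΔT.
m = 1490 lb = 675.9 kg; c = 672 J/(kg·K); ΔT = 4.58 K.
Q = 2.080×10^6 J
2.080×10^6 J × (1 kWh / 3.600×10^6 J) = 0.5778 kWh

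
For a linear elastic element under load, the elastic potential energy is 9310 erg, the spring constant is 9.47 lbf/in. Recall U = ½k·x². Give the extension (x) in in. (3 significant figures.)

Rearranging U = ½k·x² for x: x = √(2U/k).
U = 9310 erg = 9.310×10^-4 J; k = 9.47 lbf/in = 1658 N/m.
x = 0.001060 m
0.001060 m × (1 in / 0.02540 m) = 0.04172 in

0.0417 in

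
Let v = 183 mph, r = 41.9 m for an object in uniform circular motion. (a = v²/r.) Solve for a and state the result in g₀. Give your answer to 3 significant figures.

a is given directly by: a = v²/r.
v = 183 mph = 81.81 m/s; r = 41.9 m.
a = 159.7 m/s²
159.7 m/s² × (1 g₀ / 9.807 m/s²) = 16.29 g₀

16.3 g₀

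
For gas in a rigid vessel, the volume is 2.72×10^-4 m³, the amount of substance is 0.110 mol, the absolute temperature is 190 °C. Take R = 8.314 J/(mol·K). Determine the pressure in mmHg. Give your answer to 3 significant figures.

P is given directly by: P = nRT/V.
V = 2.72×10^-4 m³; n = 0.110 mol; T = 190 °C = 463.1 K; R = 8.314 J/(mol·K).
P = 1.557×10^6 Pa
1.557×10^6 Pa × (1 mmHg / 133.3 Pa) = 11680 mmHg

11700 mmHg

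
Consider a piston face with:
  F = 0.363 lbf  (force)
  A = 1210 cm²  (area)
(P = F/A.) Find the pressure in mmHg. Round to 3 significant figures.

0.100 mmHg

P is given directly by: P = F/A.
F = 0.363 lbf = 1.615 N; A = 1210 cm² = 0.1210 m².
P = 13.34 Pa  (the unit combination reduces to kg/(m·s²) = Pa)
13.34 Pa × (1 mmHg / 133.3 Pa) = 0.1001 mmHg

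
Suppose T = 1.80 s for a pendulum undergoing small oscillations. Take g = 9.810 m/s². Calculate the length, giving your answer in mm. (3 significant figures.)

805 mm

Rearranging T = 2π√(L/g) for L: L = g·(T/2π)².
T = 1.80 s; g = 9.810 m/s².
L = 0.8051 m
0.8051 m × (1 mm / 0.001000 m) = 805.1 mm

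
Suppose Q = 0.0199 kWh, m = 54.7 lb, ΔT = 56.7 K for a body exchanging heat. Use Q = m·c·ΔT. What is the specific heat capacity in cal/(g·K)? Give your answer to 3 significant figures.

0.0122 cal/(g·K)

Rearranging Q = m·c·ΔT for c: c = Q/(m·ΔT).
Q = 0.0199 kWh = 71640 J; m = 54.7 lb = 24.81 kg; ΔT = 56.7 K.
c = 50.92 J/(kg·K)
50.92 J/(kg·K) × (1 cal/(g·K) / 4184 J/(kg·K)) = 0.01217 cal/(g·K)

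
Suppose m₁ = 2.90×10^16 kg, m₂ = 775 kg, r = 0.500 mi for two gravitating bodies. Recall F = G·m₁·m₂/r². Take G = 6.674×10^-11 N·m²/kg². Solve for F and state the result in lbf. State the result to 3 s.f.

From Newton's law of gravitation: F = Gm₁m₂/r².
m₁ = 2.90×10^16 kg; m₂ = 775 kg; r = 0.500 mi = 804.7 m; G = 6.674×10^-11 N·m²/kg².
F = 2317 N  (the unit combination reduces to kg·m/s² = N)
2317 N × (1 lbf / 4.448 N) = 520.8 lbf

521 lbf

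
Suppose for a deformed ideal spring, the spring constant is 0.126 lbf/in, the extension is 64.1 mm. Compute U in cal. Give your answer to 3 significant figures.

0.0108 cal

Directly: U = ½kx².
k = 0.126 lbf/in = 22.07 N/m; x = 64.1 mm = 0.06410 m.
U = 0.04533 J  (the unit combination reduces to kg·m²/s² = J)
0.04533 J × (1 cal / 4.184 J) = 0.01083 cal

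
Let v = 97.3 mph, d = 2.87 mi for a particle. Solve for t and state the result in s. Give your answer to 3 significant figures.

Rearranging v = d/t for t: t = d/v.
v = 97.3 mph = 43.50 m/s; d = 2.87 mi = 4619 m.
t = 106.2 s

106 s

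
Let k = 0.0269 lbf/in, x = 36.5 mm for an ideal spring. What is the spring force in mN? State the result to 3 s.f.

172 mN

From Hooke's law: F = kx.
k = 0.0269 lbf/in = 4.711 N/m; x = 36.5 mm = 0.03650 m.
F = 0.1719 N  (the unit combination reduces to kg·m/s² = N)
0.1719 N × (1 mN / 0.001000 N) = 171.9 mN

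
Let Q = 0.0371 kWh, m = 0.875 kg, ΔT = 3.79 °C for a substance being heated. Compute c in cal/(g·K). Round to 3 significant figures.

Rearranging: c = Q/(m·ΔT).
Q = 0.0371 kWh = 1.336×10^5 J; m = 0.875 kg; ΔT = 3.79 °C = 3.790 K.
c = 40274 J/(kg·K)
40274 J/(kg·K) × (1 cal/(g·K) / 4184 J/(kg·K)) = 9.626 cal/(g·K)

9.63 cal/(g·K)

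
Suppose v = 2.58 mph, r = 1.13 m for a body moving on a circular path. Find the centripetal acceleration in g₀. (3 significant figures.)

Directly: a = v²/r.
v = 2.58 mph = 1.153 m/s; r = 1.13 m.
a = 1.177 m/s²
1.177 m/s² × (1 g₀ / 9.807 m/s²) = 0.1200 g₀

0.120 g₀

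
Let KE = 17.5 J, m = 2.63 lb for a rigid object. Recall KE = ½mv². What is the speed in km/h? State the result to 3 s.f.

Solving KE = ½mv² for v: v = √(2·KE/m).
KE = 17.5 J; m = 2.63 lb = 1.193 kg.
v = 5.417 m/s
5.417 m/s × (1 km/h / 0.2778 m/s) = 19.50 km/h

19.5 km/h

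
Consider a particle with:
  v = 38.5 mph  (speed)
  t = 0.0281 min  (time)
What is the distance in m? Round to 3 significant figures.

29.0 m

Rearranging: d = v·t.
v = 38.5 mph = 17.21 m/s; t = 0.0281 min = 1.686 s.
d = 29.02 m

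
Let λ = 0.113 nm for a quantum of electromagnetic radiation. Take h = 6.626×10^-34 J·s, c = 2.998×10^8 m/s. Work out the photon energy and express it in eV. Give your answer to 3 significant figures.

11000 eV

E is given directly by: E = hc/λ.
λ = 0.113 nm = 1.130×10^-10 m; h = 6.626×10^-34 J·s; c = 2.998×10^8 m/s.
E = 1.758×10^-15 J  (the unit combination reduces to kg·m²/s² = J)
1.758×10^-15 J × (1 eV / 1.602×10^-19 J) = 10972 eV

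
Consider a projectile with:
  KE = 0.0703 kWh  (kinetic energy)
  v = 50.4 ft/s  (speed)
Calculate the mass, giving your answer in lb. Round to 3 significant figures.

4730 lb

Rearranging: m = 2·KE/v².
KE = 0.0703 kWh = 2.531×10^5 J; v = 50.4 ft/s = 15.36 m/s.
m = 2145 kg
2145 kg × (1 lb / 0.4536 kg) = 4729 lb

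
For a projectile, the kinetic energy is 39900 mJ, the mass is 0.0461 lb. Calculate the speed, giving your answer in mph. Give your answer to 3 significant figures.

Rearranging KE = ½mv² for v: v = √(2·KE/m).
KE = 39900 mJ = 39.90 J; m = 0.0461 lb = 0.02091 kg.
v = 61.78 m/s
61.78 m/s × (1 mph / 0.4470 m/s) = 138.2 mph

138 mph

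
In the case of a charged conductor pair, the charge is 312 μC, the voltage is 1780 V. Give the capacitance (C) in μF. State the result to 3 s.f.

C is given directly by: C = Q/V.
Q = 312 μC = 3.120×10^-4 C; V = 1780 V.
C = 1.753×10^-7 F
1.753×10^-7 F × (1 μF / 1.000×10^-6 F) = 0.1753 μF

0.175 μF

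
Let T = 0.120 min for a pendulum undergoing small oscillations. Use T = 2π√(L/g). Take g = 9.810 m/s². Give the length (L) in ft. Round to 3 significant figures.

Rearranging: L = g·(T/2π)².
T = 0.120 min = 7.200 s; g = 9.810 m/s².
L = 12.88 m
12.88 m × (1 ft / 0.3048 m) = 42.26 ft

42.3 ft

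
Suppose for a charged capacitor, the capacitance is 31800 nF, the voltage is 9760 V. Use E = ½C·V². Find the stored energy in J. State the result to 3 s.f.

E is given directly by: E = ½CV².
C = 31800 nF = 3.180×10^-5 F; V = 9760 V.
E = 1515 J

1510 J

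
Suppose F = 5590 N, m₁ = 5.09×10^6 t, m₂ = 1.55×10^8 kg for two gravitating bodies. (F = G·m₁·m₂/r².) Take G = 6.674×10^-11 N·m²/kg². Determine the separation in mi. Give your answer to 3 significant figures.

0.0603 mi

Solving F = G·m₁·m₂/r² for r: r = √(G·m₁m₂/F).
F = 5590 N; m₁ = 5.09×10^6 t = 5.090×10^9 kg; m₂ = 1.55×10^8 kg; G = 6.674×10^-11 N·m²/kg².
r = 97.05 m
97.05 m × (1 mi / 1609 m) = 0.06031 mi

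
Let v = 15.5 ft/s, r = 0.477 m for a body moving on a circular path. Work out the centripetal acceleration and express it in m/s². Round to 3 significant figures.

46.8 m/s²

a is given directly by: a = v²/r.
v = 15.5 ft/s = 4.724 m/s; r = 0.477 m.
a = 46.79 m/s²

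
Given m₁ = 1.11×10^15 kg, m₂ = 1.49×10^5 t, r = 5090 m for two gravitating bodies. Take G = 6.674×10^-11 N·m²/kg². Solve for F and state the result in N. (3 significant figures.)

Directly: F = Gm₁m₂/r².
m₁ = 1.11×10^15 kg; m₂ = 1.49×10^5 t = 1.490×10^8 kg; r = 5090 m; G = 6.674×10^-11 N·m²/kg².
F = 4.260×10^5 N  (the unit combination reduces to kg·m/s² = N)

4.26×10^5 N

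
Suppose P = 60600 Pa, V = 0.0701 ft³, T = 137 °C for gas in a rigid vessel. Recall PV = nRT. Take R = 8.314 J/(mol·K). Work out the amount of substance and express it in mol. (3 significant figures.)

0.0353 mol

From the ideal-gas law: n = PV/(RT).
P = 60600 Pa; V = 0.0701 ft³ = 0.001985 m³; T = 137 °C = 410.1 K; R = 8.314 J/(mol·K).
n = 0.03528 mol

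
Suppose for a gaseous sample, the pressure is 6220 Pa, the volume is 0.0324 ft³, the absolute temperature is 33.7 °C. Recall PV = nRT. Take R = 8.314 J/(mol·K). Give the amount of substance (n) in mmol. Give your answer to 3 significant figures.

2.24 mmol

From the ideal-gas law: n = PV/(RT).
P = 6220 Pa; V = 0.0324 ft³ = 9.175×10^-4 m³; T = 33.7 °C = 306.8 K; R = 8.314 J/(mol·K).
n = 0.002237 mol
0.002237 mol × (1 mmol / 0.001000 mol) = 2.237 mmol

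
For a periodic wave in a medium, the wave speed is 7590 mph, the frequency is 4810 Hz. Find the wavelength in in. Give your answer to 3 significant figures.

27.8 in

Rearranging v = f·λ for λ: λ = v/f.
v = 7590 mph = 3393 m/s; f = 4810 Hz.
λ = 0.7054 m
0.7054 m × (1 in / 0.02540 m) = 27.77 in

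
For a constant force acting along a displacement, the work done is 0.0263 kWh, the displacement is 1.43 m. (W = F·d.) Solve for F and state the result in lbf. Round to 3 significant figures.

14900 lbf

Rearranging W = F·d for F: F = W/d.
W = 0.0263 kWh = 94680 J; d = 1.43 m.
F = 66210 N  (the unit combination reduces to kg·m/s² = N)
66210 N × (1 lbf / 4.448 N) = 14885 lbf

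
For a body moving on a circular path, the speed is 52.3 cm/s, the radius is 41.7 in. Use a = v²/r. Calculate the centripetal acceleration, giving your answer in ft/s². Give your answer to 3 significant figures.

Directly: a = v²/r.
v = 52.3 cm/s = 0.5230 m/s; r = 41.7 in = 1.059 m.
a = 0.2582 m/s²
0.2582 m/s² × (1 ft/s² / 0.3048 m/s²) = 0.8473 ft/s²

0.847 ft/s²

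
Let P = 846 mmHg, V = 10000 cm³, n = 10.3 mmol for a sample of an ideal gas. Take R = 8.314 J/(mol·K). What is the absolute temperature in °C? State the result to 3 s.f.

12900 °C

Solving PV = nRT for T: T = PV/(nR).
P = 846 mmHg = 1.128×10^5 Pa; V = 10000 cm³ = 0.01000 m³; n = 10.3 mmol = 0.01030 mol; R = 8.314 J/(mol·K).
T = 13171 K
13171 K − 273.15 = 12898 °C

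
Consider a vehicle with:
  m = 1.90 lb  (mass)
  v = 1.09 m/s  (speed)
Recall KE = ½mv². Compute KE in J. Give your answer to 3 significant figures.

Directly: KE = ½mv².
m = 1.90 lb = 0.8618 kg; v = 1.09 m/s.
KE = 0.5120 J  (the unit combination reduces to kg·m²/s² = J)

0.512 J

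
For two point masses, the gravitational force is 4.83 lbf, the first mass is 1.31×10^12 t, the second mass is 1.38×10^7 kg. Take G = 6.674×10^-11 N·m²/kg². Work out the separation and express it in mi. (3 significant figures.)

147 mi

Rearranging F = G·m₁·m₂/r² for r: r = √(G·m₁m₂/F).
F = 4.83 lbf = 21.48 N; m₁ = 1.31×10^12 t = 1.310×10^15 kg; m₂ = 1.38×10^7 kg; G = 6.674×10^-11 N·m²/kg².
r = 2.370×10^5 m
2.370×10^5 m × (1 mi / 1609 m) = 147.2 mi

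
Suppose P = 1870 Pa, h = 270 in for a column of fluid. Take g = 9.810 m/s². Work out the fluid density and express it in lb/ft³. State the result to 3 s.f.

Rearranging: ρ = P/(g·h).
P = 1870 Pa; h = 270 in = 6.858 m; g = 9.810 m/s².
ρ = 27.80 kg/m³
27.80 kg/m³ × (1 lb/ft³ / 16.02 kg/m³) = 1.735 lb/ft³

1.74 lb/ft³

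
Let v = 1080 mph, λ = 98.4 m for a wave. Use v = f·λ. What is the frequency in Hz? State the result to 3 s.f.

4.91 Hz

Rearranging v = f·λ for f: f = v/λ.
v = 1080 mph = 482.8 m/s; λ = 98.4 m.
f = 4.907 Hz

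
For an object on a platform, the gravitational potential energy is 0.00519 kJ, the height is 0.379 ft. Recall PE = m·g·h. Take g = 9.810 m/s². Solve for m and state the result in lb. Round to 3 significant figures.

10.1 lb

Solving PE = m·g·h for m: m = PE/(g·h).
PE = 0.00519 kJ = 5.190 J; h = 0.379 ft = 0.1155 m; g = 9.810 m/s².
m = 4.580 kg
4.580 kg × (1 lb / 0.4536 kg) = 10.10 lb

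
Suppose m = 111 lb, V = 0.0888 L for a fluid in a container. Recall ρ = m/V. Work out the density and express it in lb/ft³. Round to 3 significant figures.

35400 lb/ft³

ρ is given directly by: ρ = m/V.
m = 111 lb = 50.35 kg; V = 0.0888 L = 8.880×10^-5 m³.
ρ = 5.670×10^5 kg/m³
5.670×10^5 kg/m³ × (1 lb/ft³ / 16.02 kg/m³) = 35396 lb/ft³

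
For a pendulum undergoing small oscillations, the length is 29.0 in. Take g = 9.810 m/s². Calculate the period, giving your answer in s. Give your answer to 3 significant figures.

T is given directly by: T = 2π√(L/g).
L = 29.0 in = 0.7366 m; g = 9.810 m/s².
T = 1.722 s

1.72 s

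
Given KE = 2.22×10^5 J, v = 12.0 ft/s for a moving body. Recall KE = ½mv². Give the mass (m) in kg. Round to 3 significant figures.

33200 kg

Rearranging: m = 2·KE/v².
KE = 2.22×10^5 J; v = 12.0 ft/s = 3.658 m/s.
m = 33189 kg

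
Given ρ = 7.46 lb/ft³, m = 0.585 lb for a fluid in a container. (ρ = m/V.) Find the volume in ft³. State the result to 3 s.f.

0.0784 ft³

Solving ρ = m/V for V: V = m/ρ.
ρ = 7.46 lb/ft³ = 119.5 kg/m³; m = 0.585 lb = 0.2654 kg.
V = 0.002221 m³
0.002221 m³ × (1 ft³ / 0.02832 m³) = 0.07842 ft³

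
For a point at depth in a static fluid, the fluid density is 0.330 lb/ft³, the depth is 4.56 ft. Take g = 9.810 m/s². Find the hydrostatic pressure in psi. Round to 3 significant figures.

0.0105 psi

Directly: P = ρgh.
ρ = 0.330 lb/ft³ = 5.286 kg/m³; h = 4.56 ft = 1.390 m; g = 9.810 m/s².
P = 72.07 Pa  (the unit combination reduces to kg/(m·s²) = Pa)
72.07 Pa × (1 psi / 6895 Pa) = 0.01045 psi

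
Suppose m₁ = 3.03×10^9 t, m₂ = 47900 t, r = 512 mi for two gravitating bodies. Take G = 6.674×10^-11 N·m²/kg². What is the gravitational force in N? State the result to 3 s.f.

0.0143 N

From Newton's law of gravitation: F = Gm₁m₂/r².
m₁ = 3.03×10^9 t = 3.030×10^12 kg; m₂ = 47900 t = 4.790×10^7 kg; r = 512 mi = 8.240×10^5 m; G = 6.674×10^-11 N·m²/kg².
F = 0.01427 N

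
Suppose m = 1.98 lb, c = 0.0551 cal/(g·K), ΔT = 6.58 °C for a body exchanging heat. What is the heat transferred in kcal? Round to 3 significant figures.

0.326 kcal

Q is given directly by: Q = mcΔT.
m = 1.98 lb = 0.8981 kg; c = 0.0551 cal/(g·K) = 230.5 J/(kg·K); ΔT = 6.58 °C = 6.580 K.
Q = 1362 J
1362 J × (1 kcal / 4184 J) = 0.3256 kcal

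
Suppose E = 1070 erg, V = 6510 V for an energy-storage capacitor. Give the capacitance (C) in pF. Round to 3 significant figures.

Solving E = ½C·V² for C: C = 2E/V².
E = 1070 erg = 1.070×10^-4 J; V = 6510 V.
C = 5.050×10^-12 F
5.050×10^-12 F × (1 pF / 1.000×10^-12 F) = 5.050 pF

5.05 pF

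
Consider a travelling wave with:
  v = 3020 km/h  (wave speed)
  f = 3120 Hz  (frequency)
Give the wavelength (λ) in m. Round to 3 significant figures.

0.269 m

Rearranging: λ = v/f.
v = 3020 km/h = 838.9 m/s; f = 3120 Hz.
λ = 0.2689 m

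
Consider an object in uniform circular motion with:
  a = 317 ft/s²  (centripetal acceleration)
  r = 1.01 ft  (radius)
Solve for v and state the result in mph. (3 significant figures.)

Rearranging a = v²/r for v: v = √(a·r).
a = 317 ft/s² = 96.62 m/s²; r = 1.01 ft = 0.3078 m.
v = 5.454 m/s
5.454 m/s × (1 mph / 0.4470 m/s) = 12.20 mph

12.2 mph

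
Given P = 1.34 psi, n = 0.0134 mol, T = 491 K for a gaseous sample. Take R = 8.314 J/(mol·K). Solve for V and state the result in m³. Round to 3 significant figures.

0.00592 m³

From the ideal-gas law: V = nRT/P.
P = 1.34 psi = 9239 Pa; n = 0.0134 mol; T = 491 K; R = 8.314 J/(mol·K).
V = 0.005921 m³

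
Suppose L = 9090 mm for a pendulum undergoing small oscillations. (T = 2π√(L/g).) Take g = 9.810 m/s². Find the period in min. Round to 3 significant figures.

0.101 min

Directly: T = 2π√(L/g).
L = 9090 mm = 9.090 m; g = 9.810 m/s².
T = 6.048 s
6.048 s × (1 min / 60.00 s) = 0.1008 min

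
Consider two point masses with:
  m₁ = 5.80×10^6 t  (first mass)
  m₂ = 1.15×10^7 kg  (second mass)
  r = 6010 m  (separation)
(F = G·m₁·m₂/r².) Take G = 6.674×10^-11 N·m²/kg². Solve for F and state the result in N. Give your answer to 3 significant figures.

From Newton's law of gravitation: F = Gm₁m₂/r².
m₁ = 5.80×10^6 t = 5.800×10^9 kg; m₂ = 1.15×10^7 kg; r = 6010 m; G = 6.674×10^-11 N·m²/kg².
F = 0.1232 N

0.123 N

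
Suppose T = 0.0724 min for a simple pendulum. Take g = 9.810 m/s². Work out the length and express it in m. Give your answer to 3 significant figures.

Rearranging: L = g·(T/2π)².
T = 0.0724 min = 4.344 s; g = 9.810 m/s².
L = 4.689 m

4.69 m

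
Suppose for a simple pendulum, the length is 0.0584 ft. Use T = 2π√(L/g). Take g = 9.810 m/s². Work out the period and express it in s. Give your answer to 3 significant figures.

Directly: T = 2π√(L/g).
L = 0.0584 ft = 0.01780 m; g = 9.810 m/s².
T = 0.2676 s

0.268 s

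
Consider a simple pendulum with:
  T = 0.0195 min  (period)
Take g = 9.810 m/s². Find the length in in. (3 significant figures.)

13.4 in

Solving T = 2π√(L/g) for L: L = g·(T/2π)².
T = 0.0195 min = 1.170 s; g = 9.810 m/s².
L = 0.3402 m
0.3402 m × (1 in / 0.02540 m) = 13.39 in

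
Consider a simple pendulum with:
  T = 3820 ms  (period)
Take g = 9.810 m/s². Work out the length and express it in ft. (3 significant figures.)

Rearranging: L = g·(T/2π)².
T = 3820 ms = 3.820 s; g = 9.810 m/s².
L = 3.626 m
3.626 m × (1 ft / 0.3048 m) = 11.90 ft

11.9 ft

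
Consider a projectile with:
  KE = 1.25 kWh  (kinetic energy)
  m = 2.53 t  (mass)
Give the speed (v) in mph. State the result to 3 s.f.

Rearranging KE = ½mv² for v: v = √(2·KE/m).
KE = 1.25 kWh = 4.500×10^6 J; m = 2.53 t = 2530 kg.
v = 59.64 m/s
59.64 m/s × (1 mph / 0.4470 m/s) = 133.4 mph

133 mph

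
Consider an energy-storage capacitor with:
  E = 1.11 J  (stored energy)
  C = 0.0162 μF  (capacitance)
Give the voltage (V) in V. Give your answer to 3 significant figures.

11700 V

Rearranging E = ½C·V² for V: V = √(2E/C).
E = 1.11 J; C = 0.0162 μF = 1.620×10^-8 F.
V = 11706 V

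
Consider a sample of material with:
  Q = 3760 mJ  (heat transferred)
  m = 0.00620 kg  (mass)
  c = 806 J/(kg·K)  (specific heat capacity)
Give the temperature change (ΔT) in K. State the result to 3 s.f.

0.752 K

Solving Q = m·c·ΔT for ΔT: ΔT = Q/(m·c).
Q = 3760 mJ = 3.760 J; m = 0.00620 kg; c = 806 J/(kg·K).
ΔT = 0.7524 K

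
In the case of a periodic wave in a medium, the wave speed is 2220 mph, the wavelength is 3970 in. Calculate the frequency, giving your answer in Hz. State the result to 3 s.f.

9.84 Hz

Solving v = f·λ for f: f = v/λ.
v = 2220 mph = 992.4 m/s; λ = 3970 in = 100.8 m.
f = 9.842 Hz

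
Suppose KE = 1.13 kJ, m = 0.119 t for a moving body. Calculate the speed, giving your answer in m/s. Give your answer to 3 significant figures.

4.36 m/s

Solving KE = ½mv² for v: v = √(2·KE/m).
KE = 1.13 kJ = 1130 J; m = 0.119 t = 119.0 kg.
v = 4.358 m/s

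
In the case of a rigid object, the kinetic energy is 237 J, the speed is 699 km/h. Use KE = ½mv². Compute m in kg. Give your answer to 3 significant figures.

0.0126 kg

Solving KE = ½mv² for m: m = 2·KE/v².
KE = 237 J; v = 699 km/h = 194.2 m/s.
m = 0.01257 kg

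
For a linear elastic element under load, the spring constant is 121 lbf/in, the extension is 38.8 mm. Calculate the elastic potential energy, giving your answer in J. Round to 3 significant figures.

16.0 J

Directly: U = ½kx².
k = 121 lbf/in = 21190 N/m; x = 38.8 mm = 0.03880 m.
U = 15.95 J  (the unit combination reduces to kg·m²/s² = J)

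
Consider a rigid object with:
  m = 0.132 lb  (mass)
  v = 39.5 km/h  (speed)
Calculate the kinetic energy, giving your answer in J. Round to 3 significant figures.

KE is given directly by: KE = ½mv².
m = 0.132 lb = 0.05987 kg; v = 39.5 km/h = 10.97 m/s.
KE = 3.604 J

3.60 J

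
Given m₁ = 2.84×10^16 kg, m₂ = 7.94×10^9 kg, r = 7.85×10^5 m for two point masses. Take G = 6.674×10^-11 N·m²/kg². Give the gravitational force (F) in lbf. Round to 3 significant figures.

F is given directly by: F = Gm₁m₂/r².
m₁ = 2.84×10^16 kg; m₂ = 7.94×10^9 kg; r = 7.85×10^5 m; G = 6.674×10^-11 N·m²/kg².
F = 24422 N
24422 N × (1 lbf / 4.448 N) = 5490 lbf

5490 lbf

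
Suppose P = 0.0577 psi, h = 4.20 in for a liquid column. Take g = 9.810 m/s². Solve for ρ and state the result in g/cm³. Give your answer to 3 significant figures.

Solving P = ρ·g·h for ρ: ρ = P/(g·h).
P = 0.0577 psi = 397.8 Pa; h = 4.20 in = 0.1067 m; g = 9.810 m/s².
ρ = 380.1 kg/m³
380.1 kg/m³ × (1 g/cm³ / 1000 kg/m³) = 0.3801 g/cm³

0.380 g/cm³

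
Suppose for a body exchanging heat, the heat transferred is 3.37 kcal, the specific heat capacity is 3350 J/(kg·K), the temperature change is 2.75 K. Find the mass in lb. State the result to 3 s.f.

3.37 lb

Rearranging: m = Q/(c·ΔT).
Q = 3.37 kcal = 14100 J; c = 3350 J/(kg·K); ΔT = 2.75 K.
m = 1.531 kg
1.531 kg × (1 lb / 0.4536 kg) = 3.374 lb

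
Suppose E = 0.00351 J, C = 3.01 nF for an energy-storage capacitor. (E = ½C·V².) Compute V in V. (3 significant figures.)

Rearranging E = ½C·V² for V: V = √(2E/C).
E = 0.00351 J; C = 3.01 nF = 3.010×10^-9 F.
V = 1527 V  (the unit combination reduces to kg·m²/(A·s³) = V)

1530 V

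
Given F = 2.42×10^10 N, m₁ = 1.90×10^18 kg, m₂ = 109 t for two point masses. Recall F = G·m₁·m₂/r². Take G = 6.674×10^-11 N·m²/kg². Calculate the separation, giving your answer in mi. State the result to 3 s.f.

0.0149 mi

From Newton's law of gravitation: r = √(G·m₁m₂/F).
F = 2.42×10^10 N; m₁ = 1.90×10^18 kg; m₂ = 109 t = 1.090×10^5 kg; G = 6.674×10^-11 N·m²/kg².
r = 23.90 m
23.90 m × (1 mi / 1609 m) = 0.01485 mi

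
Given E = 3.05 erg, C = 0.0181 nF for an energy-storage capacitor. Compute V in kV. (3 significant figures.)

0.184 kV

Solving E = ½C·V² for V: V = √(2E/C).
E = 3.05 erg = 3.050×10^-7 J; C = 0.0181 nF = 1.810×10^-11 F.
V = 183.6 V
183.6 V × (1 kV / 1000 V) = 0.1836 kV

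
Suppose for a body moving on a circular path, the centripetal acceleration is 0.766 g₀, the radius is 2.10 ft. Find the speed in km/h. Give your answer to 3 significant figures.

Rearranging a = v²/r for v: v = √(a·r).
a = 0.766 g₀ = 7.512 m/s²; r = 2.10 ft = 0.6401 m.
v = 2.193 m/s
2.193 m/s × (1 km/h / 0.2778 m/s) = 7.894 km/h

7.89 km/h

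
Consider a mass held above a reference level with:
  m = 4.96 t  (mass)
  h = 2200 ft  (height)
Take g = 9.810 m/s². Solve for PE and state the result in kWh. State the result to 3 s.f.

Directly: PE = mgh.
m = 4.96 t = 4960 kg; h = 2200 ft = 670.6 m; g = 9.810 m/s².
PE = 3.263×10^7 J
3.263×10^7 J × (1 kWh / 3.600×10^6 J) = 9.063 kWh

9.06 kWh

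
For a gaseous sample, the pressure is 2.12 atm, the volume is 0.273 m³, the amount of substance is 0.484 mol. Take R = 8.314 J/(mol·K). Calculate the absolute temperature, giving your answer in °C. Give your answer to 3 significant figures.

14300 °C

From the ideal-gas law: T = PV/(nR).
P = 2.12 atm = 2.148×10^5 Pa; V = 0.273 m³; n = 0.484 mol; R = 8.314 J/(mol·K).
T = 14573 K
14573 K − 273.15 = 14300 °C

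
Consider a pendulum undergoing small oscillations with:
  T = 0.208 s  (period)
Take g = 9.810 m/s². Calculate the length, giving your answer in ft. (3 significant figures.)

0.0353 ft

Rearranging: L = g·(T/2π)².
T = 0.208 s; g = 9.810 m/s².
L = 0.01075 m
0.01075 m × (1 ft / 0.3048 m) = 0.03527 ft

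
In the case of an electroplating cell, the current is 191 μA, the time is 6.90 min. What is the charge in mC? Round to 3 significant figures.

79.1 mC

Directly: q = It.
I = 191 μA = 1.910×10^-4 A; t = 6.90 min = 414.0 s.
q = 0.07907 C
0.07907 C × (1 mC / 0.001000 C) = 79.07 mC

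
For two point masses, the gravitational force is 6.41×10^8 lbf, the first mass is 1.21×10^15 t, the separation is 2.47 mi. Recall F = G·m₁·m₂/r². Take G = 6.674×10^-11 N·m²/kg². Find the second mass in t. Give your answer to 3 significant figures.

From Newton's law of gravitation: m₂ = F·r²/(G·m₁).
F = 6.41×10^8 lbf = 2.851×10^9 N; m₁ = 1.21×10^15 t = 1.210×10^18 kg; r = 2.47 mi = 3975 m; G = 6.674×10^-11 N·m²/kg².
m₂ = 5.579×10^8 kg
5.579×10^8 kg × (1 t / 1000 kg) = 5.579×10^5 t

5.58×10^5 t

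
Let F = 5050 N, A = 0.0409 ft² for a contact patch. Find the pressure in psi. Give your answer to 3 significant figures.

Directly: P = F/A.
F = 5050 N; A = 0.0409 ft² = 0.003800 m².
P = 1.329×10^6 Pa
1.329×10^6 Pa × (1 psi / 6895 Pa) = 192.8 psi

193 psi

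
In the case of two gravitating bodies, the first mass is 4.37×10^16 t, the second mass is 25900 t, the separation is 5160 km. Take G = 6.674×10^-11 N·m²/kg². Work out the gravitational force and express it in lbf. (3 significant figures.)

F is given directly by: F = Gm₁m₂/r².
m₁ = 4.37×10^16 t = 4.370×10^19 kg; m₂ = 25900 t = 2.590×10^7 kg; r = 5160 km = 5.160×10^6 m; G = 6.674×10^-11 N·m²/kg².
F = 2837 N
2837 N × (1 lbf / 4.448 N) = 637.8 lbf

638 lbf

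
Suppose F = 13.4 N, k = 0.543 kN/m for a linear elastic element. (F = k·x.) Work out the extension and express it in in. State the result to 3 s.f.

0.972 in

From Hooke's law: x = F/k.
F = 13.4 N; k = 0.543 kN/m = 543.0 N/m.
x = 0.02468 m
0.02468 m × (1 in / 0.02540 m) = 0.9716 in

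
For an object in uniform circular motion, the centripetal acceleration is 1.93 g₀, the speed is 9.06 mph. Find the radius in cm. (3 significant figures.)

Rearranging a = v²/r for r: r = v²/a.
a = 1.93 g₀ = 18.93 m/s²; v = 9.06 mph = 4.050 m/s.
r = 0.8667 m
0.8667 m × (1 cm / 0.01000 m) = 86.67 cm

86.7 cm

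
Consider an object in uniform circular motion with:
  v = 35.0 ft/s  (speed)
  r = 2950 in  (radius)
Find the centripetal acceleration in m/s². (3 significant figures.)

1.52 m/s²

Directly: a = v²/r.
v = 35.0 ft/s = 10.67 m/s; r = 2950 in = 74.93 m.
a = 1.519 m/s²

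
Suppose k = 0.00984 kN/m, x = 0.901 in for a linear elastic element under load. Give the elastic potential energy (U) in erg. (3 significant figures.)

25800 erg

U is given directly by: U = ½kx².
k = 0.00984 kN/m = 9.840 N/m; x = 0.901 in = 0.02289 m.
U = 0.002577 J
0.002577 J × (1 erg / 1.000×10^-7 J) = 25768 erg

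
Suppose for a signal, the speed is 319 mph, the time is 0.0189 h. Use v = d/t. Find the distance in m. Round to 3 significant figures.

9700 m

Rearranging: d = v·t.
v = 319 mph = 142.6 m/s; t = 0.0189 h = 68.04 s.
d = 9703 m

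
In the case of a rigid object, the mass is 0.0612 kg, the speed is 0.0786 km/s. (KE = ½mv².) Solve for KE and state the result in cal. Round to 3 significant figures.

45.2 cal

Directly: KE = ½mv².
m = 0.0612 kg; v = 0.0786 km/s = 78.60 m/s.
KE = 189.0 J
189.0 J × (1 cal / 4.184 J) = 45.18 cal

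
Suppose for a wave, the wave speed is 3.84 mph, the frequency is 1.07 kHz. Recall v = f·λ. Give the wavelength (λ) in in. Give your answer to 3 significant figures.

Rearranging: λ = v/f.
v = 3.84 mph = 1.717 m/s; f = 1.07 kHz = 1070 Hz.
λ = 0.001604 m
0.001604 m × (1 in / 0.02540 m) = 0.06316 in

0.0632 in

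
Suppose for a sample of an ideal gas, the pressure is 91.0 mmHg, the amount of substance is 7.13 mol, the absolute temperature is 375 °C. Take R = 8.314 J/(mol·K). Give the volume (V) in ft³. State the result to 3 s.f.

Rearranging: V = nRT/P.
P = 91.0 mmHg = 12132 Pa; n = 7.13 mol; T = 375 °C = 648.1 K; R = 8.314 J/(mol·K).
V = 3.167 m³
3.167 m³ × (1 ft³ / 0.02832 m³) = 111.8 ft³

112 ft³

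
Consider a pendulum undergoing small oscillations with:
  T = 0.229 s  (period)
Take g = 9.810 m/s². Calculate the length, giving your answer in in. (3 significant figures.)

0.513 in

Solving T = 2π√(L/g) for L: L = g·(T/2π)².
T = 0.229 s; g = 9.810 m/s².
L = 0.01303 m
0.01303 m × (1 in / 0.02540 m) = 0.5130 in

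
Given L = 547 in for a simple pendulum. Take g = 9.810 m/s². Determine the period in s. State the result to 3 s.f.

7.48 s

T is given directly by: T = 2π√(L/g).
L = 547 in = 13.89 m; g = 9.810 m/s².
T = 7.477 s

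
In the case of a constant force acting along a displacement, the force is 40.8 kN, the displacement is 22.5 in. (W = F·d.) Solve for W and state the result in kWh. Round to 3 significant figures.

W is given directly by: W = F·d.
F = 40.8 kN = 40800 N; d = 22.5 in = 0.5715 m.
W = 23317 J
23317 J × (1 kWh / 3.600×10^6 J) = 0.006477 kWh

0.00648 kWh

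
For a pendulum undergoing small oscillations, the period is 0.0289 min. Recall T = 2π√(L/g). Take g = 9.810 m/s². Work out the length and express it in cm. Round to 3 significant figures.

74.7 cm

Rearranging T = 2π√(L/g) for L: L = g·(T/2π)².
T = 0.0289 min = 1.734 s; g = 9.810 m/s².
L = 0.7471 m
0.7471 m × (1 cm / 0.01000 m) = 74.71 cm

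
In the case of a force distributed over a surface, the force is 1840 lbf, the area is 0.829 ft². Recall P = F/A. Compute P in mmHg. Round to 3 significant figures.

797 mmHg

P is given directly by: P = F/A.
F = 1840 lbf = 8185 N; A = 0.829 ft² = 0.07702 m².
P = 1.063×10^5 Pa  (the unit combination reduces to kg/(m·s²) = Pa)
1.063×10^5 Pa × (1 mmHg / 133.3 Pa) = 797.1 mmHg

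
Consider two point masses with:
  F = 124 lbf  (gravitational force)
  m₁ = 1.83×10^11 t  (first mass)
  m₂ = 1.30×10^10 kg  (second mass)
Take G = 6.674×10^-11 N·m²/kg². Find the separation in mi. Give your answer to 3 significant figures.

From Newton's law of gravitation: r = √(G·m₁m₂/F).
F = 124 lbf = 551.6 N; m₁ = 1.83×10^11 t = 1.830×10^14 kg; m₂ = 1.30×10^10 kg; G = 6.674×10^-11 N·m²/kg².
r = 5.365×10^5 m
5.365×10^5 m × (1 mi / 1609 m) = 333.4 mi

333 mi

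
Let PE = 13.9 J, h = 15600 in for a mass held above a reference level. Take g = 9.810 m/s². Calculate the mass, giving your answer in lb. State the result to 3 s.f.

Rearranging PE = m·g·h for m: m = PE/(g·h).
PE = 13.9 J; h = 15600 in = 396.2 m; g = 9.810 m/s².
m = 0.003576 kg
0.003576 kg × (1 lb / 0.4536 kg) = 0.007884 lb

0.00788 lb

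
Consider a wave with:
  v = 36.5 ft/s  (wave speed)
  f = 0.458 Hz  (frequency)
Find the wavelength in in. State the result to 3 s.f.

956 in

Solving v = f·λ for λ: λ = v/f.
v = 36.5 ft/s = 11.13 m/s; f = 0.458 Hz.
λ = 24.29 m
24.29 m × (1 in / 0.02540 m) = 956.3 in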